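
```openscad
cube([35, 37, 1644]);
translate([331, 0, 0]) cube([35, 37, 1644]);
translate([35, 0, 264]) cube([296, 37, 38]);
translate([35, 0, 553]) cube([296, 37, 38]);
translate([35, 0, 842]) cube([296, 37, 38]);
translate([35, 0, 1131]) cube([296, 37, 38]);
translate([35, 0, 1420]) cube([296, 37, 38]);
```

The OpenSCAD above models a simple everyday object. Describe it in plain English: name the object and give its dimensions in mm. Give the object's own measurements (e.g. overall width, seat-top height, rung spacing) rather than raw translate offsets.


A straight ladder. Two 35×37 mm vertical rails, 1644 mm tall, stand 366 mm apart (outside-to-outside) with their front faces coplanar on the −y side. 5 rungs, each 37 mm deep and 38 mm tall, span between the inner faces of the rails, front faces flush with the rails. The lowest rung's underside is at z = 264 mm and rungs are spaced 289 mm apart (underside to underside).


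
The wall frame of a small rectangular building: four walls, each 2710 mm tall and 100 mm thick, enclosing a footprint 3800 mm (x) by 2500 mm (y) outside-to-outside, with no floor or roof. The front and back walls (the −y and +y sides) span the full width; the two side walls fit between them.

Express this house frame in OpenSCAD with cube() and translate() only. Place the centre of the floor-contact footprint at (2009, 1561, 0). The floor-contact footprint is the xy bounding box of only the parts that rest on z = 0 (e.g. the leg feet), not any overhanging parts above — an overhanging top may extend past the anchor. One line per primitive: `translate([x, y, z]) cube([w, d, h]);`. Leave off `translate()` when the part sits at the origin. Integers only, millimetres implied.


translate([109, 311, 0]) cube([3800, 100, 2710]);
translate([109, 2711, 0]) cube([3800, 100, 2710]);
translate([109, 411, 0]) cube([100, 2300, 2710]);
translate([3809, 411, 0]) cube([100, 2300, 2710]);


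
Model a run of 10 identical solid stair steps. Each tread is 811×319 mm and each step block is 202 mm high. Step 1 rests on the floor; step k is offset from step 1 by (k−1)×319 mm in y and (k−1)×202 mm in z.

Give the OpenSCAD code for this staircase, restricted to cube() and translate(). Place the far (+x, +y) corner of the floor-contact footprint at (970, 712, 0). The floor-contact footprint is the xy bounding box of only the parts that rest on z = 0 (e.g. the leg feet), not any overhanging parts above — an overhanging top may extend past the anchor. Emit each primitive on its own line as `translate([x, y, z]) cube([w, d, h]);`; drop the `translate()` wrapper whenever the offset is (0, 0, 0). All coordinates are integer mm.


translate([159, 393, 0]) cube([811, 319, 202]);
translate([159, 712, 202]) cube([811, 319, 202]);
translate([159, 1031, 404]) cube([811, 319, 202]);
translate([159, 1350, 606]) cube([811, 319, 202]);
translate([159, 1669, 808]) cube([811, 319, 202]);
translate([159, 1988, 1010]) cube([811, 319, 202]);
translate([159, 2307, 1212]) cube([811, 319, 202]);
translate([159, 2626, 1414]) cube([811, 319, 202]);
translate([159, 2945, 1616]) cube([811, 319, 202]);
translate([159, 3264, 1818]) cube([811, 319, 202]);


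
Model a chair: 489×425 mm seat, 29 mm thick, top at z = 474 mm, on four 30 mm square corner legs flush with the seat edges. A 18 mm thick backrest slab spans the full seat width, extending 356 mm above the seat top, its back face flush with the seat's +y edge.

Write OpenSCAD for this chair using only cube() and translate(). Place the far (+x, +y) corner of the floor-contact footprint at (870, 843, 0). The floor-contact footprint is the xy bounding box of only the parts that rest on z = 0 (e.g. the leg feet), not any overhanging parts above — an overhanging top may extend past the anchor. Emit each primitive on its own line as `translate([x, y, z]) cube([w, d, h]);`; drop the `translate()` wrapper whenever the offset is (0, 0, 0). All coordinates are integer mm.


translate([381, 418, 445]) cube([489, 425, 29]);
translate([381, 418, 0]) cube([30, 30, 445]);
translate([840, 418, 0]) cube([30, 30, 445]);
translate([381, 813, 0]) cube([30, 30, 445]);
translate([840, 813, 0]) cube([30, 30, 445]);
translate([381, 825, 474]) cube([489, 18, 356]);


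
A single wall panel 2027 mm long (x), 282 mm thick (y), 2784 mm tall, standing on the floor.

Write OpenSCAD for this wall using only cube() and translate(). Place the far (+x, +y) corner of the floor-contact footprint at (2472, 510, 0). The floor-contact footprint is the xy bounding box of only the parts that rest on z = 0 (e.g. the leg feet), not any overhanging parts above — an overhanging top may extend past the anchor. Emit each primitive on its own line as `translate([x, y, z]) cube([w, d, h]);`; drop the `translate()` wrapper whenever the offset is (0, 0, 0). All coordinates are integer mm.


translate([445, 228, 0]) cube([2027, 282, 2784]);


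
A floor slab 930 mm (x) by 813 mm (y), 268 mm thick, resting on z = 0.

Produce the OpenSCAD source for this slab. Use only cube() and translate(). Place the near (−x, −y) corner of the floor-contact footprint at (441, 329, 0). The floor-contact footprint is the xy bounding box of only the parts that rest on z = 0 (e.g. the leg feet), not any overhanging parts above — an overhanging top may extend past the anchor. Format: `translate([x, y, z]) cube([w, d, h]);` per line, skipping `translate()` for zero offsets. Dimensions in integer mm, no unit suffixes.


translate([441, 329, 0]) cube([930, 813, 268]);


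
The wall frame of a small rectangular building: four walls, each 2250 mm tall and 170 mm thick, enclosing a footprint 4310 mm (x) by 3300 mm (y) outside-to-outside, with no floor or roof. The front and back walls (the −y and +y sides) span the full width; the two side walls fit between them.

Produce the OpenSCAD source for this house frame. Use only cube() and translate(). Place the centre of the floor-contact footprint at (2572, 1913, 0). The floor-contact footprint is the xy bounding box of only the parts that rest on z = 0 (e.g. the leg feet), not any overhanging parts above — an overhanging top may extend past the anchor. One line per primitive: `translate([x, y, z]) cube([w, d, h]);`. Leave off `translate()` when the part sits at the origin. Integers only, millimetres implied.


translate([417, 263, 0]) cube([4310, 170, 2250]);
translate([417, 3393, 0]) cube([4310, 170, 2250]);
translate([417, 433, 0]) cube([170, 2960, 2250]);
translate([4557, 433, 0]) cube([170, 2960, 2250]);


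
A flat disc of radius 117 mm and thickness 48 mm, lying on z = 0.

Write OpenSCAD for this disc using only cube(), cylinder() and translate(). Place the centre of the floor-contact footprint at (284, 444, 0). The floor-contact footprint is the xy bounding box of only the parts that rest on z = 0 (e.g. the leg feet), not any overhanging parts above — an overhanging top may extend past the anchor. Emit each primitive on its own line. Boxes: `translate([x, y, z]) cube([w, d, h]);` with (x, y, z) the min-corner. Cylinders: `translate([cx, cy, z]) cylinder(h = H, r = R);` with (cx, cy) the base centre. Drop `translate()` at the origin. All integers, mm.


translate([284, 444, 0]) cylinder(h = 48, r = 117);


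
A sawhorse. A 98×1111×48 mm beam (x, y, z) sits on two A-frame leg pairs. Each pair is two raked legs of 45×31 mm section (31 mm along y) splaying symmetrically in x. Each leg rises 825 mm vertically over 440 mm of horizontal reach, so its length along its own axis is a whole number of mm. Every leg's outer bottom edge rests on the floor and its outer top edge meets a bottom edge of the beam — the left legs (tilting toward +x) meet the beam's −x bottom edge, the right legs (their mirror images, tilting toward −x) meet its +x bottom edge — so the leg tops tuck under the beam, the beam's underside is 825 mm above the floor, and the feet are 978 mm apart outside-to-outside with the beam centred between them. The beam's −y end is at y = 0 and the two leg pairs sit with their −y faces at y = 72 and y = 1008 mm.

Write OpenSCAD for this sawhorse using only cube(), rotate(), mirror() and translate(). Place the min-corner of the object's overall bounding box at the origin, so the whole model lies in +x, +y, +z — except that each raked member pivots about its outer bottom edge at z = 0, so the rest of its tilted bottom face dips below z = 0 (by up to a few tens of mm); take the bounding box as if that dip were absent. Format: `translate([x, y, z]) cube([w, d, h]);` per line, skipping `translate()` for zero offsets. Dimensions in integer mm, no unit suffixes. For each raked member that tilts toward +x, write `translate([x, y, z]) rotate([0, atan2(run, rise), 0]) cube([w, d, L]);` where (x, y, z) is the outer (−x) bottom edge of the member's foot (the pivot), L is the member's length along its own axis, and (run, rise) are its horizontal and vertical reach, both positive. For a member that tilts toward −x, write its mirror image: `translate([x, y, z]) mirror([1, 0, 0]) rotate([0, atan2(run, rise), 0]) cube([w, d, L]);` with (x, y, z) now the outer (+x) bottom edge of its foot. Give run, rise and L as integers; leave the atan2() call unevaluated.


// leg length = √(440² + 825²) = 935
// right-leg outer foot x = 2·440 + 98 = 978
// beam min-corner = (440, 0, 825)
translate([440, 0, 825]) cube([98, 1111, 48]);
translate([0, 72, 0]) rotate([0, atan2(440, 825), 0]) cube([45, 31, 935]);
translate([978, 72, 0]) mirror([1, 0, 0]) rotate([0, atan2(440, 825), 0]) cube([45, 31, 935]);
translate([0, 1008, 0]) rotate([0, atan2(440, 825), 0]) cube([45, 31, 935]);
translate([978, 1008, 0]) mirror([1, 0, 0]) rotate([0, atan2(440, 825), 0]) cube([45, 31, 935]);


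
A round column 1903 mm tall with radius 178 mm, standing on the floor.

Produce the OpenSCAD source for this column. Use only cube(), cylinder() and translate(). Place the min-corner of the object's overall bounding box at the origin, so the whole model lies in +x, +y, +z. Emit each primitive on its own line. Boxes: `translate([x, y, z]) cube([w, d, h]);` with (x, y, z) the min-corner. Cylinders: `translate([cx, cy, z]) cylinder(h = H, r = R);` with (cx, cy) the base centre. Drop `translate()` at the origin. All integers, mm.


translate([178, 178, 0]) cylinder(h = 1903, r = 178);


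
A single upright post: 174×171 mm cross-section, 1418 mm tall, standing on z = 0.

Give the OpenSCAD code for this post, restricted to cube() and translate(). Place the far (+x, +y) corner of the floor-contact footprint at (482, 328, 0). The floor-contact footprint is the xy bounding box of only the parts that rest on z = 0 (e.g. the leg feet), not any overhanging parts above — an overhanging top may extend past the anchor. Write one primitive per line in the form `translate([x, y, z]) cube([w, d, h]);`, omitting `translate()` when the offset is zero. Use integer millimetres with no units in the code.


translate([308, 157, 0]) cube([174, 171, 1418]);


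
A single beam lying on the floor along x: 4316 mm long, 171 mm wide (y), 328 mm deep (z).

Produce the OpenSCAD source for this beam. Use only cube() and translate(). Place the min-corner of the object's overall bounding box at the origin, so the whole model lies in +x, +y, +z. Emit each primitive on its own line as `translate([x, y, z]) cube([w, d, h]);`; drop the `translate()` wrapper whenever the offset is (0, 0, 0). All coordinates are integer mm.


cube([4316, 171, 328]);


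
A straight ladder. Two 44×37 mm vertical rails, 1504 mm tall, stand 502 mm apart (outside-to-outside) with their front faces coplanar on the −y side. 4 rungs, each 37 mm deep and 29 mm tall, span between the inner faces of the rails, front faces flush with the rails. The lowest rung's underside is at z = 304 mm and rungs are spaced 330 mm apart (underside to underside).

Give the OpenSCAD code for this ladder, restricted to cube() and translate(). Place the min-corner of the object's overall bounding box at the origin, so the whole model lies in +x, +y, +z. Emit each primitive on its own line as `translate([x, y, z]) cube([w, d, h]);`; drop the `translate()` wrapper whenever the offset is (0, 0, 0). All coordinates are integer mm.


// rung span = 502 - 2*44 = 414
// rung[k] z = 304 + k*330
cube([44, 37, 1504]);
translate([458, 0, 0]) cube([44, 37, 1504]);
translate([44, 0, 304]) cube([414, 37, 29]);
translate([44, 0, 634]) cube([414, 37, 29]);
translate([44, 0, 964]) cube([414, 37, 29]);
translate([44, 0, 1294]) cube([414, 37, 29]);


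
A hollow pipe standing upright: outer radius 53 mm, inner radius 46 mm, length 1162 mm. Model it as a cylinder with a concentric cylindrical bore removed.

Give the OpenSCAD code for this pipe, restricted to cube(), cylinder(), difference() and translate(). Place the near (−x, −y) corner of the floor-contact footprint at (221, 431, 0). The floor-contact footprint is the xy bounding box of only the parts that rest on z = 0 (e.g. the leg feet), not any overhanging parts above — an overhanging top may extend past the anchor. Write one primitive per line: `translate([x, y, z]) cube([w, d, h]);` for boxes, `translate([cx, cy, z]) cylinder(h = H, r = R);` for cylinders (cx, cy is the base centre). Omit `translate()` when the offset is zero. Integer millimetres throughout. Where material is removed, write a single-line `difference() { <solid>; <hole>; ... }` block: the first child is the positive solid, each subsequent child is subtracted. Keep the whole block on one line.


difference() { translate([274, 484, 0]) cylinder(h = 1162, r = 53); translate([274, 484, 0]) cylinder(h = 1162, r = 46); }


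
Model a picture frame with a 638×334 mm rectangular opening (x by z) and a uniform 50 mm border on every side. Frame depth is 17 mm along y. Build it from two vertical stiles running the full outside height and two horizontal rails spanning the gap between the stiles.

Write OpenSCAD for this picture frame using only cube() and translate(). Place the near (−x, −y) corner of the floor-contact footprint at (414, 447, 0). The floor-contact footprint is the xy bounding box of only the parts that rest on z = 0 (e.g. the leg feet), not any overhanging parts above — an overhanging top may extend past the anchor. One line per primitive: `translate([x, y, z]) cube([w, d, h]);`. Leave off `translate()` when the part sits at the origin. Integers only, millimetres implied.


translate([414, 447, 0]) cube([50, 17, 434]);
translate([1102, 447, 0]) cube([50, 17, 434]);
translate([464, 447, 0]) cube([638, 17, 50]);
translate([464, 447, 384]) cube([638, 17, 50]);


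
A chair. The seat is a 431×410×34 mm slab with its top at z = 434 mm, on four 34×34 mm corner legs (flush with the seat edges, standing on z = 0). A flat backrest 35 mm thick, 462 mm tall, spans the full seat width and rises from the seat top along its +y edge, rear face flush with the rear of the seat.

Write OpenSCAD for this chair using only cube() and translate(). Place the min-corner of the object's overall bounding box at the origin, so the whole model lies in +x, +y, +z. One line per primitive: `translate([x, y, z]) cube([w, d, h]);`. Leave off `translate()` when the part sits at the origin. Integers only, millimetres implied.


// leg_h = 434 - 34 = 400
translate([0, 0, 400]) cube([431, 410, 34]);
cube([34, 34, 400]);
translate([397, 0, 0]) cube([34, 34, 400]);
translate([0, 376, 0]) cube([34, 34, 400]);
translate([397, 376, 0]) cube([34, 34, 400]);
translate([0, 375, 434]) cube([431, 35, 462]);


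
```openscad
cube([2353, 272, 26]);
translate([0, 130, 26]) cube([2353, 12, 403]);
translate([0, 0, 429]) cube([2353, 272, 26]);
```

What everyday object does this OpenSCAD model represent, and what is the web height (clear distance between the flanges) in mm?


An I-beam. The web height is 403 mm.

Two wide flanges with a thin centred web — an I-beam. Overall 455 mm minus two 26 mm flanges gives a web of 455 − 2·26 = 403 mm.


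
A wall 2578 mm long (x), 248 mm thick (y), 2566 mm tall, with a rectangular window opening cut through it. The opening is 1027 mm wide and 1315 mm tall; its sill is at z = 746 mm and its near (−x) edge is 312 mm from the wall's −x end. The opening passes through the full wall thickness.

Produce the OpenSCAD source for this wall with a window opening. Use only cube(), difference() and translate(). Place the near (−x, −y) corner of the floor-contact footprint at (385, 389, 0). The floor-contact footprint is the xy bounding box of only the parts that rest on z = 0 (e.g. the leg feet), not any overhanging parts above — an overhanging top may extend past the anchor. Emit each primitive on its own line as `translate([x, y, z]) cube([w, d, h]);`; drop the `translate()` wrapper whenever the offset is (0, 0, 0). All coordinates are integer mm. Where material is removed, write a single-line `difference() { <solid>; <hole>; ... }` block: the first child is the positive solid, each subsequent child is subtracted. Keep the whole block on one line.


difference() { translate([385, 389, 0]) cube([2578, 248, 2566]); translate([697, 389, 746]) cube([1027, 248, 1315]); }


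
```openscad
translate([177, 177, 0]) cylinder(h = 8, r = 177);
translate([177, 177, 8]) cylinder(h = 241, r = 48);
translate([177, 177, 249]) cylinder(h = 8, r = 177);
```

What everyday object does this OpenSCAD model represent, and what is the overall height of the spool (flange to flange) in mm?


A spool. The overall height is 257 mm.

Three coaxial cylinders, large–small–large — a spool. Two 8 mm flanges and a 241 mm core give 8 + 241 + 8 = 257 mm.


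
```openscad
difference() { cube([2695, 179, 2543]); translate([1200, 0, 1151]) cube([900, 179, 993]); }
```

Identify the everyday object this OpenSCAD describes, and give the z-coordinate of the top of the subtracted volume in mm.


A wall with a window opening. The window head height is 2144 mm.

A wall with a rectangular opening subtracted — a window. Sill at z = 1151, opening 993 mm tall, so the head is at 1151 + 993 = 2144 mm.


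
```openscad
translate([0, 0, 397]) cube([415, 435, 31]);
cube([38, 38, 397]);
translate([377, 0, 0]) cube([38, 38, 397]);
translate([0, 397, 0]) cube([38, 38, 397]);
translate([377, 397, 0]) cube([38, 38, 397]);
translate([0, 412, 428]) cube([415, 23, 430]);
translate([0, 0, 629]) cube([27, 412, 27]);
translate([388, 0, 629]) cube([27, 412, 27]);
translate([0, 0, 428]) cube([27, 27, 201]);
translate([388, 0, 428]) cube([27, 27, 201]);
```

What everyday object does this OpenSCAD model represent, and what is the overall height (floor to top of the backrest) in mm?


A chair. The overall height is 858 mm.

A slab on four corner posts with a tall panel at the back — a chair. The seat slab sits at z = 397 with thickness 31, and the 430 mm backrest starts at the seat top, so the overall height is 397 + 31 + 430 = 858 mm.


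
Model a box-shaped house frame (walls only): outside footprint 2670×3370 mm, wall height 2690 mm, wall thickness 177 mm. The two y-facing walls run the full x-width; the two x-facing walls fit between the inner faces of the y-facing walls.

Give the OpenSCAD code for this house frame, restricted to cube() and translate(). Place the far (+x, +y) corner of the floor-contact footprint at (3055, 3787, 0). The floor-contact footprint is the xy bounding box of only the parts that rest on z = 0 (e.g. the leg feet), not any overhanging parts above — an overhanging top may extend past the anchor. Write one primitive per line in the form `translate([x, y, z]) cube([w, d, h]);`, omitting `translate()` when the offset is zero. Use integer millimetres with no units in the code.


translate([385, 417, 0]) cube([2670, 177, 2690]);
translate([385, 3610, 0]) cube([2670, 177, 2690]);
translate([385, 594, 0]) cube([177, 3016, 2690]);
translate([2878, 594, 0]) cube([177, 3016, 2690]);


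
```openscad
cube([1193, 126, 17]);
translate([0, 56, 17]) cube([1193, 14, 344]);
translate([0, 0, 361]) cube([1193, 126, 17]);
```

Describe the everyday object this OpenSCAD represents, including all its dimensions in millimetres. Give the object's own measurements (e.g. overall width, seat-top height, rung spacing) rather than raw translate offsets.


An I-beam lying along x, 1193 mm long. Overall section height 378 mm. Two flanges 126 mm wide (y) and 17 mm thick, one on the floor and one at the top; a web 14 mm thick runs between them, centred on the flange width.


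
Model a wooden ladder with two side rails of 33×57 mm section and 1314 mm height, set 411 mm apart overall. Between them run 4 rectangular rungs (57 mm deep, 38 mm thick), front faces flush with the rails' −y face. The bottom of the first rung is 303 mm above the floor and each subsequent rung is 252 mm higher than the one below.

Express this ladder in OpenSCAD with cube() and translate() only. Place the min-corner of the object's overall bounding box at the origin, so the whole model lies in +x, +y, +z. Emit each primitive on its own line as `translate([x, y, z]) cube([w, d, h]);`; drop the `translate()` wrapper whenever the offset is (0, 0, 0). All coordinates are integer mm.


// rung span = 411 - 2*33 = 345
// rung[k] z = 303 + k*252
cube([33, 57, 1314]);
translate([378, 0, 0]) cube([33, 57, 1314]);
translate([33, 0, 303]) cube([345, 57, 38]);
translate([33, 0, 555]) cube([345, 57, 38]);
translate([33, 0, 807]) cube([345, 57, 38]);
translate([33, 0, 1059]) cube([345, 57, 38]);


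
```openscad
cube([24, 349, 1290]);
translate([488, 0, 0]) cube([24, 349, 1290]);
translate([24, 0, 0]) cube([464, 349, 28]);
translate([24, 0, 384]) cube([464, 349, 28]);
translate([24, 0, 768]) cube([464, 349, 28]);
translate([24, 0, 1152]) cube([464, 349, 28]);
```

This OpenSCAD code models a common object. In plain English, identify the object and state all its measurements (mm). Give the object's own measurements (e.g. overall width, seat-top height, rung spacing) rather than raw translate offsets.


An open bookshelf. Two side panels, each 24 mm thick, 349 mm deep and 1290 mm tall, stand 512 mm apart (outside-to-outside). Between them sit 4 shelves, each 28 mm thick and 349 mm deep, spanning the full gap between the sides. The bottom shelf rests on the floor (its underside at z = 0) and the clear gap between one shelf's top and the next shelf's underside is 356 mm.


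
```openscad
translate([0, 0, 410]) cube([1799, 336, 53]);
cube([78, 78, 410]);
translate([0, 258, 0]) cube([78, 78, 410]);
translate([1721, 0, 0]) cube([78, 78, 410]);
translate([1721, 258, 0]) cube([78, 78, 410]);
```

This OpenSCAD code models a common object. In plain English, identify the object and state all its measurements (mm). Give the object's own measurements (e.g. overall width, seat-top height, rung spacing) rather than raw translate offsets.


A bench: a 1799×336 mm seat slab, 53 mm thick, top at z = 463 mm, on four 78×78 mm square legs flush with the seat corners and standing on z = 0.


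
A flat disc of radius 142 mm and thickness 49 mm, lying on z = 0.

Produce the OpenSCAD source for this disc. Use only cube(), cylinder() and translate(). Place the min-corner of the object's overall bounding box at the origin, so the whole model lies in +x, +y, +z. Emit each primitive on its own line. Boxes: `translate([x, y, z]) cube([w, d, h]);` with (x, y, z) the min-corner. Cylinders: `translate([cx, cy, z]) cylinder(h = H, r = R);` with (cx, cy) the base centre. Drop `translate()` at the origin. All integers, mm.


translate([142, 142, 0]) cylinder(h = 49, r = 142);


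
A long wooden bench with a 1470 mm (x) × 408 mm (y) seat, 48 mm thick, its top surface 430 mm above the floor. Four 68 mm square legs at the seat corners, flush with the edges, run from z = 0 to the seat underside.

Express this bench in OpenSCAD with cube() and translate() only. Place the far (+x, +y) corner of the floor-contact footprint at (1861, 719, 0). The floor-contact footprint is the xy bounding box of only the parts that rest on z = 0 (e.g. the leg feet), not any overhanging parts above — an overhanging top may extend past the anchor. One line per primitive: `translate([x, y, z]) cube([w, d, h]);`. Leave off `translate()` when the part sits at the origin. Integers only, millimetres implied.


translate([391, 311, 382]) cube([1470, 408, 48]);
translate([391, 311, 0]) cube([68, 68, 382]);
translate([391, 651, 0]) cube([68, 68, 382]);
translate([1793, 311, 0]) cube([68, 68, 382]);
translate([1793, 651, 0]) cube([68, 68, 382]);


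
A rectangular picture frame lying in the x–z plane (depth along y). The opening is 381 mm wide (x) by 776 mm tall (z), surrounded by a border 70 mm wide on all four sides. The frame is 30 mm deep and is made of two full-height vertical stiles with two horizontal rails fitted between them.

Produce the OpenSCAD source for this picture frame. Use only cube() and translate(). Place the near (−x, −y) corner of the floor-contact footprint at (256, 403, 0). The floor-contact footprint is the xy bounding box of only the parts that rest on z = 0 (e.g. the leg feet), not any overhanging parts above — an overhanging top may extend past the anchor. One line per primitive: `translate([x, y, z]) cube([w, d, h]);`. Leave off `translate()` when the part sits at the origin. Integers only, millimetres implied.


translate([256, 403, 0]) cube([70, 30, 916]);
translate([707, 403, 0]) cube([70, 30, 916]);
translate([326, 403, 0]) cube([381, 30, 70]);
translate([326, 403, 846]) cube([381, 30, 70]);


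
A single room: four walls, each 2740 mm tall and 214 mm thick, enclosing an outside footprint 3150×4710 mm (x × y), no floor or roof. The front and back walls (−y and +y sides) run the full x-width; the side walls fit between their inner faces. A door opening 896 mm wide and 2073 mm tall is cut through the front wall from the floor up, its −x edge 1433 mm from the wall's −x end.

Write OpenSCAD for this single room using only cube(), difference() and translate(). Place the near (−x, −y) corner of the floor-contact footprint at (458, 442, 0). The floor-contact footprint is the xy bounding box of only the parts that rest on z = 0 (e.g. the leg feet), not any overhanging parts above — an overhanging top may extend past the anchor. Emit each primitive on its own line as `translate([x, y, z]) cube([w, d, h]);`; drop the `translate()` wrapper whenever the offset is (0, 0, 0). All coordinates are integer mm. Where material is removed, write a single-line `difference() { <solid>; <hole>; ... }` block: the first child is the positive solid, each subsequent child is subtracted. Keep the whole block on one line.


difference() { translate([458, 442, 0]) cube([3150, 214, 2740]); translate([1891, 442, 0]) cube([896, 214, 2073]); }
translate([458, 4938, 0]) cube([3150, 214, 2740]);
translate([458, 656, 0]) cube([214, 4282, 2740]);
translate([3394, 656, 0]) cube([214, 4282, 2740]);


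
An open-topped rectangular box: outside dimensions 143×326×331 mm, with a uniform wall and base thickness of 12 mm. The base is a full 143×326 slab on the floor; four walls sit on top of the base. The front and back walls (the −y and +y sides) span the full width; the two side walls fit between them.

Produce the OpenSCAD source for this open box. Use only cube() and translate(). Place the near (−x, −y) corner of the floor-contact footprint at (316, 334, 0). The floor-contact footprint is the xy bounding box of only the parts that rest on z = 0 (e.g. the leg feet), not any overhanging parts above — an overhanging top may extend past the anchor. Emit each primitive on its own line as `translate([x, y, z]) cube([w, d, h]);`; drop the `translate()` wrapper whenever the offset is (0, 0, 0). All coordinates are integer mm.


translate([316, 334, 0]) cube([143, 326, 12]);
translate([316, 334, 12]) cube([143, 12, 319]);
translate([316, 648, 12]) cube([143, 12, 319]);
translate([316, 346, 12]) cube([12, 302, 319]);
translate([447, 346, 12]) cube([12, 302, 319]);


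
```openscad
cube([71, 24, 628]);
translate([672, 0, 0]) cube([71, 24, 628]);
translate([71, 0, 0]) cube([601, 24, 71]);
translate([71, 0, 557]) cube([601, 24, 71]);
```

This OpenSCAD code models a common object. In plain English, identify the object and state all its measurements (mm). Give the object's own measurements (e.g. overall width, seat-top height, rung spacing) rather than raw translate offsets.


A rectangular picture frame lying in the x–z plane (depth along y). The opening is 601 mm wide (x) by 486 mm tall (z), surrounded by a border 71 mm wide on all four sides. The frame is 24 mm deep and is made of two full-height vertical stiles with two horizontal rails fitted between them.


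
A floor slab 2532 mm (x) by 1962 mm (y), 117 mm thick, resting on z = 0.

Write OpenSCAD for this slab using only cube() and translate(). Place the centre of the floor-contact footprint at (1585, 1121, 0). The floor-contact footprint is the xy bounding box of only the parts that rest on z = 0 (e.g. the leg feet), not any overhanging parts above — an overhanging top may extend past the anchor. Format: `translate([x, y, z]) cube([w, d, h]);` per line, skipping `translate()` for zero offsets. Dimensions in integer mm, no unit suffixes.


translate([319, 140, 0]) cube([2532, 1962, 117]);


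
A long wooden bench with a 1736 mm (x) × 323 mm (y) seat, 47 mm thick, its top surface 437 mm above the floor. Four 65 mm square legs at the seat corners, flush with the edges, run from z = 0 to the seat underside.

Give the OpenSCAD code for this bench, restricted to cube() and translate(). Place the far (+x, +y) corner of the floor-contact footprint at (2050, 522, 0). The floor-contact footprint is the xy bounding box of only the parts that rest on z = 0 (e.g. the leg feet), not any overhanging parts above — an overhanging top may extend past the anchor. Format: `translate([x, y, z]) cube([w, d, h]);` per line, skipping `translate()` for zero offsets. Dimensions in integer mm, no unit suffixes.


// leg_h = 437 − 47 = 390
translate([314, 199, 390]) cube([1736, 323, 47]);
translate([314, 199, 0]) cube([65, 65, 390]);
translate([314, 457, 0]) cube([65, 65, 390]);
translate([1985, 199, 0]) cube([65, 65, 390]);
translate([1985, 457, 0]) cube([65, 65, 390]);


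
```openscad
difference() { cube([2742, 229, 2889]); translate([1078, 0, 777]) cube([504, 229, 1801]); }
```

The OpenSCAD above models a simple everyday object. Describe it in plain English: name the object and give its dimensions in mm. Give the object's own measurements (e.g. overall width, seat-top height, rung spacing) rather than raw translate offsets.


A wall 2742 mm long (x), 229 mm thick (y), 2889 mm tall, with a rectangular window opening cut through it. The opening is 504 mm wide and 1801 mm tall; its sill is at z = 777 mm and its near (−x) edge is 1078 mm from the wall's −x end. The opening passes through the full wall thickness.


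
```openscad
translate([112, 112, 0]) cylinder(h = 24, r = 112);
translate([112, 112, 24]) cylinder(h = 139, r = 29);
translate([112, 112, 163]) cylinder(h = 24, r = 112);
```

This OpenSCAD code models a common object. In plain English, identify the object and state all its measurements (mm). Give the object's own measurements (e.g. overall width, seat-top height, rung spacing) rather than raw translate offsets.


A spool: two coaxial disc flanges of radius 112 mm and thickness 24 mm, joined by a core cylinder of radius 29 mm and height 139 mm. The lower flange rests on z = 0 and the three cylinders share a vertical axis.


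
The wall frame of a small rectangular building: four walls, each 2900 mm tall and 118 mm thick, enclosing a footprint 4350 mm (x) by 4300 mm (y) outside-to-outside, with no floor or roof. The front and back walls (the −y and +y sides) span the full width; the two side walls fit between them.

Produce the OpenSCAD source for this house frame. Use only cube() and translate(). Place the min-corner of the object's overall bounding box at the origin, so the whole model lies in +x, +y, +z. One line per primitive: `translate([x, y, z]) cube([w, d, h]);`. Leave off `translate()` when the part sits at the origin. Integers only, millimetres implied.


cube([4350, 118, 2900]);
translate([0, 4182, 0]) cube([4350, 118, 2900]);
translate([0, 118, 0]) cube([118, 4064, 2900]);
translate([4232, 118, 0]) cube([118, 4064, 2900]);


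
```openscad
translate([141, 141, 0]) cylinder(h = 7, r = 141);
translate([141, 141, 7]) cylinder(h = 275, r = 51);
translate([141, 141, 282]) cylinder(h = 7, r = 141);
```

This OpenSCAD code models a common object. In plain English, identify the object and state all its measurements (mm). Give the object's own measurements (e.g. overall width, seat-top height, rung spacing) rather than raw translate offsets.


A spool: two coaxial disc flanges of radius 141 mm and thickness 7 mm, joined by a core cylinder of radius 51 mm and height 275 mm. The lower flange rests on z = 0 and the three cylinders share a vertical axis.


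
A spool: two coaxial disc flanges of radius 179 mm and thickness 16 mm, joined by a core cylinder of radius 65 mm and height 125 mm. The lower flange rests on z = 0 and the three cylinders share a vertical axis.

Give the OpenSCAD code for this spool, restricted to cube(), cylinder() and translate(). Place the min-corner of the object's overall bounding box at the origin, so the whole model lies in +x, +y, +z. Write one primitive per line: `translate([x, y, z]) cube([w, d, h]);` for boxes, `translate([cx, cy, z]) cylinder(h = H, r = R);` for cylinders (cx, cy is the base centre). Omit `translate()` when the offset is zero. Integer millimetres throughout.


translate([179, 179, 0]) cylinder(h = 16, r = 179);
translate([179, 179, 16]) cylinder(h = 125, r = 65);
translate([179, 179, 141]) cylinder(h = 16, r = 179);


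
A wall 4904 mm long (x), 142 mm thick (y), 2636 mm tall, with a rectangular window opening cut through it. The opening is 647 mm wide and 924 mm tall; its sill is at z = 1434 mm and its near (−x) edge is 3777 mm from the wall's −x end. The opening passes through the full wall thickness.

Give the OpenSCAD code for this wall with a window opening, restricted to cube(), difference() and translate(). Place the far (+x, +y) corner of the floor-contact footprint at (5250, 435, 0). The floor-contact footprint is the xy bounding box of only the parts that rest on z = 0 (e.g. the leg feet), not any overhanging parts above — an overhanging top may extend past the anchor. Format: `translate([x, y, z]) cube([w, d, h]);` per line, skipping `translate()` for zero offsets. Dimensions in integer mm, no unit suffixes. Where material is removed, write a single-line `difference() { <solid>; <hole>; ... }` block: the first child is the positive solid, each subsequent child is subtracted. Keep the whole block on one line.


difference() { translate([346, 293, 0]) cube([4904, 142, 2636]); translate([4123, 293, 1434]) cube([647, 142, 924]); }


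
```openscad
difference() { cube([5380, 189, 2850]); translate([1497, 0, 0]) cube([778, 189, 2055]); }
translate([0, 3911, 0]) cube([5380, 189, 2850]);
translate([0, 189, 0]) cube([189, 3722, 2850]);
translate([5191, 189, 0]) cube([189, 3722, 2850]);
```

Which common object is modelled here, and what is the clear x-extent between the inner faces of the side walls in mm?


A single room. The interior width is 5002 mm.

Four walls enclosing a rectangle with a door in the front wall — a room. Outside width 5380 minus two 189 mm walls gives 5002 mm.


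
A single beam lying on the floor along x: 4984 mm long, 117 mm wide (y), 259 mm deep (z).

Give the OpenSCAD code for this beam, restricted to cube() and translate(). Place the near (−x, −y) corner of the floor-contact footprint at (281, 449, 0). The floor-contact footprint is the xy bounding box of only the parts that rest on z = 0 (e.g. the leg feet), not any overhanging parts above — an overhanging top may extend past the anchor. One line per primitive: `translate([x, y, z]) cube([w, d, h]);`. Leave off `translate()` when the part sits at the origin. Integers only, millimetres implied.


translate([281, 449, 0]) cube([4984, 117, 259]);


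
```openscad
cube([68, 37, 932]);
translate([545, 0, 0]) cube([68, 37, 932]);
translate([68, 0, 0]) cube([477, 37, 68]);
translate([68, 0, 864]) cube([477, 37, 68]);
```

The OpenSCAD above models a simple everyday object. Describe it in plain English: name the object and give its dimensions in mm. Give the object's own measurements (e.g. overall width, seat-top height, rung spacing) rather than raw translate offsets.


A rectangular picture frame lying in the x–z plane (depth along y). The opening is 477 mm wide (x) by 796 mm tall (z), surrounded by a border 68 mm wide on all four sides. The frame is 37 mm deep and is made of two full-height vertical stiles with two horizontal rails fitted between them.


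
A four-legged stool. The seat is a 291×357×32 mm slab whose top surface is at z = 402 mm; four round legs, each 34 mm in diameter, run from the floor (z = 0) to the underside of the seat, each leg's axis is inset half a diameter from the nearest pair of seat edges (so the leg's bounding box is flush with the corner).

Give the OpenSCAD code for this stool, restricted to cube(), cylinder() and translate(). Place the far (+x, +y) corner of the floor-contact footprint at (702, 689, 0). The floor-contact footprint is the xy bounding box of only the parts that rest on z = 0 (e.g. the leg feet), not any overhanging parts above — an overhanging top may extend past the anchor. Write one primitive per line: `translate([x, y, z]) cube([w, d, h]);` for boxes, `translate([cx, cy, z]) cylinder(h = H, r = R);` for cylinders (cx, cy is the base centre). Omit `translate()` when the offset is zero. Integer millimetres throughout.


translate([411, 332, 370]) cube([291, 357, 32]);
translate([428, 349, 0]) cylinder(h = 370, r = 17);
translate([685, 349, 0]) cylinder(h = 370, r = 17);
translate([428, 672, 0]) cylinder(h = 370, r = 17);
translate([685, 672, 0]) cylinder(h = 370, r = 17);


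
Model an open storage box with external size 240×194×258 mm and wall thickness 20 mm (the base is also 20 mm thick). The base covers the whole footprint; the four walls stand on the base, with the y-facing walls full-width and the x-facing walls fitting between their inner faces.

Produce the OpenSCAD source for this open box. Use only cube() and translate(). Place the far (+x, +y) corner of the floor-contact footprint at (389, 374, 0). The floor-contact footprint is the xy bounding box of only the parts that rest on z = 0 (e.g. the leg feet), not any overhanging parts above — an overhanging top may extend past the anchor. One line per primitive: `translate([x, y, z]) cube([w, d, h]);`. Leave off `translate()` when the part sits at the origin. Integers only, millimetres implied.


translate([149, 180, 0]) cube([240, 194, 20]);
translate([149, 180, 20]) cube([240, 20, 238]);
translate([149, 354, 20]) cube([240, 20, 238]);
translate([149, 200, 20]) cube([20, 154, 238]);
translate([369, 200, 20]) cube([20, 154, 238]);


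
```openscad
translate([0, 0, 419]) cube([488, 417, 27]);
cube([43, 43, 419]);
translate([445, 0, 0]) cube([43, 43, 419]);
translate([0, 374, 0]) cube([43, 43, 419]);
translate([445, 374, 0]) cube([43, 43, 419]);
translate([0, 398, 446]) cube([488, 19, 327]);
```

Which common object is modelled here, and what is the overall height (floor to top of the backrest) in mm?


A chair. The overall height is 773 mm.

A slab on four corner posts with a tall panel at the back — a chair. The seat slab sits at z = 419 with thickness 27, and the 327 mm backrest starts at the seat top, so the overall height is 419 + 27 + 327 = 773 mm.


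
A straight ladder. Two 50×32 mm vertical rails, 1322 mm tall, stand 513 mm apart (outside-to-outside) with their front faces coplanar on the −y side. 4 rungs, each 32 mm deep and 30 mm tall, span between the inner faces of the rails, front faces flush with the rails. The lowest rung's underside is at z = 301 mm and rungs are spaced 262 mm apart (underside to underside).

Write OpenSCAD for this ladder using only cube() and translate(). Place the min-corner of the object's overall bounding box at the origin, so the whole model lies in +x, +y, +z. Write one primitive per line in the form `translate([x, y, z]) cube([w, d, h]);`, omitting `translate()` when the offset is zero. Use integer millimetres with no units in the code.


cube([50, 32, 1322]);
translate([463, 0, 0]) cube([50, 32, 1322]);
translate([50, 0, 301]) cube([413, 32, 30]);
translate([50, 0, 563]) cube([413, 32, 30]);
translate([50, 0, 825]) cube([413, 32, 30]);
translate([50, 0, 1087]) cube([413, 32, 30]);
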